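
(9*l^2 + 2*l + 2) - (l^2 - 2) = 8*l^2 + 2*l + 4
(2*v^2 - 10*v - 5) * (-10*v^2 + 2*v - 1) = -20*v^4 + 104*v^3 + 28*v^2 + 5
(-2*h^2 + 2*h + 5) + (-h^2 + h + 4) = -3*h^2 + 3*h + 9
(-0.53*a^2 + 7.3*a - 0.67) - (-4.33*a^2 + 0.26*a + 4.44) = 3.8*a^2 + 7.04*a - 5.11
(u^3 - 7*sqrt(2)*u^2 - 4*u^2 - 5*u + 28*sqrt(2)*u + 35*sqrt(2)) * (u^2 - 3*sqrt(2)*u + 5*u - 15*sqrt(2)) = u^5 - 10*sqrt(2)*u^4 + u^4 - 10*sqrt(2)*u^3 + 17*u^3 + 17*u^2 + 250*sqrt(2)*u^2 - 1050*u + 250*sqrt(2)*u - 1050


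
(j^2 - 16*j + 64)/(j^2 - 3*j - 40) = (j - 8)/(j + 5)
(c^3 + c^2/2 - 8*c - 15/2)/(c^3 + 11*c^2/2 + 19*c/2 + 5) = (c - 3)/(c + 2)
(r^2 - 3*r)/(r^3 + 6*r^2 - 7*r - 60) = r/(r^2 + 9*r + 20)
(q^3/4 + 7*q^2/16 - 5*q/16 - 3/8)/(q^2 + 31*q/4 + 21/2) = (4*q^3 + 7*q^2 - 5*q - 6)/(4*(4*q^2 + 31*q + 42))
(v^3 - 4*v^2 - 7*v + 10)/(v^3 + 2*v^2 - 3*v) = (v^2 - 3*v - 10)/(v*(v + 3))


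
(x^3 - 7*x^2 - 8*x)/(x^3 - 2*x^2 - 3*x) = (x - 8)/(x - 3)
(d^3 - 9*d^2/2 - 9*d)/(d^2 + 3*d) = (d^2 - 9*d/2 - 9)/(d + 3)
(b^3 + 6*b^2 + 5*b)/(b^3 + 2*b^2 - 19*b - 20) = b/(b - 4)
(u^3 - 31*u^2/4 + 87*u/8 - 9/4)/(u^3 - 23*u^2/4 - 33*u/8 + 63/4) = (4*u - 1)/(4*u + 7)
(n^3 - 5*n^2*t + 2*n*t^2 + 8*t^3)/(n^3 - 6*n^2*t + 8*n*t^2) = (n + t)/n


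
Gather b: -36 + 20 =-16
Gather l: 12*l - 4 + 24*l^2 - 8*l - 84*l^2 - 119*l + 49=-60*l^2 - 115*l + 45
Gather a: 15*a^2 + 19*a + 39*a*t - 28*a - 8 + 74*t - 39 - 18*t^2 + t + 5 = 15*a^2 + a*(39*t - 9) - 18*t^2 + 75*t - 42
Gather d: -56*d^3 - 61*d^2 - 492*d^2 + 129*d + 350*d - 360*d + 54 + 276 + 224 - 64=-56*d^3 - 553*d^2 + 119*d + 490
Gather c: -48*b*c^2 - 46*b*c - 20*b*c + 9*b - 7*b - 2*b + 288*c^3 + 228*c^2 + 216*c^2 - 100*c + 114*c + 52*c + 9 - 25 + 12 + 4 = 288*c^3 + c^2*(444 - 48*b) + c*(66 - 66*b)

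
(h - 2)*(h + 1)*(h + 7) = h^3 + 6*h^2 - 9*h - 14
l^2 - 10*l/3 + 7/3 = (l - 7/3)*(l - 1)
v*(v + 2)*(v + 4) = v^3 + 6*v^2 + 8*v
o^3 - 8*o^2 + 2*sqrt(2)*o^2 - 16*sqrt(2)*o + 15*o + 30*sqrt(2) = (o - 5)*(o - 3)*(o + 2*sqrt(2))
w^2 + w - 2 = (w - 1)*(w + 2)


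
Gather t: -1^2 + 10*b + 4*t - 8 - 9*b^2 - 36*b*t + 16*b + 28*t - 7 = -9*b^2 + 26*b + t*(32 - 36*b) - 16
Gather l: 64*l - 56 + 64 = 64*l + 8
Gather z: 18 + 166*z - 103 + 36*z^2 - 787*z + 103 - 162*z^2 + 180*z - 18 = -126*z^2 - 441*z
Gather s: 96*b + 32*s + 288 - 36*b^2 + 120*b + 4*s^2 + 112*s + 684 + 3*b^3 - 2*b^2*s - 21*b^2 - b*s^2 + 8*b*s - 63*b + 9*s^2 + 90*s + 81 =3*b^3 - 57*b^2 + 153*b + s^2*(13 - b) + s*(-2*b^2 + 8*b + 234) + 1053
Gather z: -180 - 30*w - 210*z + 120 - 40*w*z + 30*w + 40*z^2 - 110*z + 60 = 40*z^2 + z*(-40*w - 320)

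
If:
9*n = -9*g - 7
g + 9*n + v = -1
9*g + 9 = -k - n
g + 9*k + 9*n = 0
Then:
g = -81/80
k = -11/90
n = 169/720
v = -21/10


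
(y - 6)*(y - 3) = y^2 - 9*y + 18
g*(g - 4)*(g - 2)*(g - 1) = g^4 - 7*g^3 + 14*g^2 - 8*g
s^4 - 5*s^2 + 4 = (s - 2)*(s - 1)*(s + 1)*(s + 2)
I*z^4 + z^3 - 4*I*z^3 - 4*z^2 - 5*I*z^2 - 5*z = z*(z - 5)*(z + 1)*(I*z + 1)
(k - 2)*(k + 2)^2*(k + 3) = k^4 + 5*k^3 + 2*k^2 - 20*k - 24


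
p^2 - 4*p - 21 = (p - 7)*(p + 3)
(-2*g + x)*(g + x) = -2*g^2 - g*x + x^2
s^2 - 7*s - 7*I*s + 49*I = (s - 7)*(s - 7*I)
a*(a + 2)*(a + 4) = a^3 + 6*a^2 + 8*a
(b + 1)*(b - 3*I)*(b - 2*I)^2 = b^4 + b^3 - 7*I*b^3 - 16*b^2 - 7*I*b^2 - 16*b + 12*I*b + 12*I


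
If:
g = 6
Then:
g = 6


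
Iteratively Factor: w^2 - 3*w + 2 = (w - 1)*(w - 2)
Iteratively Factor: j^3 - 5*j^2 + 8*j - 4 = (j - 1)*(j^2 - 4*j + 4) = (j - 2)*(j - 1)*(j - 2)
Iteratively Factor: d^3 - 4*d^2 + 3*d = (d - 1)*(d^2 - 3*d) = (d - 3)*(d - 1)*(d)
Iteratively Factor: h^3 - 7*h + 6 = (h + 3)*(h^2 - 3*h + 2) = (h - 2)*(h + 3)*(h - 1)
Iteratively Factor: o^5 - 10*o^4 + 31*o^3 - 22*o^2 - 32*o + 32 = (o - 4)*(o^4 - 6*o^3 + 7*o^2 + 6*o - 8) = (o - 4)*(o - 1)*(o^3 - 5*o^2 + 2*o + 8) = (o - 4)*(o - 1)*(o + 1)*(o^2 - 6*o + 8) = (o - 4)*(o - 2)*(o - 1)*(o + 1)*(o - 4)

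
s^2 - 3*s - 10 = (s - 5)*(s + 2)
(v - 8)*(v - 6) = v^2 - 14*v + 48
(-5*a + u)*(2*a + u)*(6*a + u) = -60*a^3 - 28*a^2*u + 3*a*u^2 + u^3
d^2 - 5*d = d*(d - 5)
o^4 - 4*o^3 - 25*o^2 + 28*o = o*(o - 7)*(o - 1)*(o + 4)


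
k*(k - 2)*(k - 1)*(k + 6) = k^4 + 3*k^3 - 16*k^2 + 12*k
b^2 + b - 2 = (b - 1)*(b + 2)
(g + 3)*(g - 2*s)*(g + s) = g^3 - g^2*s + 3*g^2 - 2*g*s^2 - 3*g*s - 6*s^2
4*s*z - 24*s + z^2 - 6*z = (4*s + z)*(z - 6)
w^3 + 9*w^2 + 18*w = w*(w + 3)*(w + 6)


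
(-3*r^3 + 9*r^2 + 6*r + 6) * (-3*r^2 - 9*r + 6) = 9*r^5 - 117*r^3 - 18*r^2 - 18*r + 36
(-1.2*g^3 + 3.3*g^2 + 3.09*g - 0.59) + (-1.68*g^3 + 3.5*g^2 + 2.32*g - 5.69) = -2.88*g^3 + 6.8*g^2 + 5.41*g - 6.28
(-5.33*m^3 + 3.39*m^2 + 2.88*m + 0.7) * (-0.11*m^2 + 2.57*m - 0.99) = 0.5863*m^5 - 14.071*m^4 + 13.6722*m^3 + 3.9685*m^2 - 1.0522*m - 0.693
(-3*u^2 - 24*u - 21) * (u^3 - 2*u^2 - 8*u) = -3*u^5 - 18*u^4 + 51*u^3 + 234*u^2 + 168*u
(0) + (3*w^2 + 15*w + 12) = 3*w^2 + 15*w + 12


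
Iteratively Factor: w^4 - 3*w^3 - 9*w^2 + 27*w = (w + 3)*(w^3 - 6*w^2 + 9*w) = (w - 3)*(w + 3)*(w^2 - 3*w) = (w - 3)^2*(w + 3)*(w)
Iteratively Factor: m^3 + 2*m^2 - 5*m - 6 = (m + 3)*(m^2 - m - 2) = (m + 1)*(m + 3)*(m - 2)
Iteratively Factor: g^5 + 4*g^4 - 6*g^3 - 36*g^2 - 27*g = (g + 3)*(g^4 + g^3 - 9*g^2 - 9*g) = (g + 3)^2*(g^3 - 2*g^2 - 3*g) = g*(g + 3)^2*(g^2 - 2*g - 3) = g*(g + 1)*(g + 3)^2*(g - 3)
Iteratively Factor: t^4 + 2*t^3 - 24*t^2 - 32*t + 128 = (t - 4)*(t^3 + 6*t^2 - 32) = (t - 4)*(t + 4)*(t^2 + 2*t - 8) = (t - 4)*(t + 4)^2*(t - 2)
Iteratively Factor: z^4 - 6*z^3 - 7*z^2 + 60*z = (z + 3)*(z^3 - 9*z^2 + 20*z) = (z - 5)*(z + 3)*(z^2 - 4*z) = (z - 5)*(z - 4)*(z + 3)*(z)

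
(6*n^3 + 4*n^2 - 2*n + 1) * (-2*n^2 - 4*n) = -12*n^5 - 32*n^4 - 12*n^3 + 6*n^2 - 4*n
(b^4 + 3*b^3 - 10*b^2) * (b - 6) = b^5 - 3*b^4 - 28*b^3 + 60*b^2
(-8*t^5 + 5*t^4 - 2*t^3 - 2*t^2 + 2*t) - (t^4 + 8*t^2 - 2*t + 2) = -8*t^5 + 4*t^4 - 2*t^3 - 10*t^2 + 4*t - 2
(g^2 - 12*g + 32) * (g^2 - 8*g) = g^4 - 20*g^3 + 128*g^2 - 256*g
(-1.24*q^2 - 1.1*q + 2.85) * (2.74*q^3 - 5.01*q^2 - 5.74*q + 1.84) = -3.3976*q^5 + 3.1984*q^4 + 20.4376*q^3 - 10.2461*q^2 - 18.383*q + 5.244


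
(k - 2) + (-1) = k - 3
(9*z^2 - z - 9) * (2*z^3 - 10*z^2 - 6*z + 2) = 18*z^5 - 92*z^4 - 62*z^3 + 114*z^2 + 52*z - 18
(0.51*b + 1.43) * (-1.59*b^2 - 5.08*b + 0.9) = -0.8109*b^3 - 4.8645*b^2 - 6.8054*b + 1.287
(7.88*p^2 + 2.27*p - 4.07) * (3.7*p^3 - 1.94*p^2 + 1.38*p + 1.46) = 29.156*p^5 - 6.8882*p^4 - 8.5884*p^3 + 22.5332*p^2 - 2.3024*p - 5.9422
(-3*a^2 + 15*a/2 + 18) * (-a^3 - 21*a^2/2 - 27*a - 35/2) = 3*a^5 + 24*a^4 - 63*a^3/4 - 339*a^2 - 2469*a/4 - 315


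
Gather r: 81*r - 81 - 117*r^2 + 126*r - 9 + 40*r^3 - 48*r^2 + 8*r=40*r^3 - 165*r^2 + 215*r - 90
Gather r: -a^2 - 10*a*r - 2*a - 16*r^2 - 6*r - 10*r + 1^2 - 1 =-a^2 - 2*a - 16*r^2 + r*(-10*a - 16)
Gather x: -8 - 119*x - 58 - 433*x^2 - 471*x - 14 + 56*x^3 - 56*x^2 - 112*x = 56*x^3 - 489*x^2 - 702*x - 80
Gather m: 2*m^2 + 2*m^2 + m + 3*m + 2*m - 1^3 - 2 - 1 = 4*m^2 + 6*m - 4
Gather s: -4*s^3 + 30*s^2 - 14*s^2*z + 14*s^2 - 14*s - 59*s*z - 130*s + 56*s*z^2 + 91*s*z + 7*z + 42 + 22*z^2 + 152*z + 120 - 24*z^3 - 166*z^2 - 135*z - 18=-4*s^3 + s^2*(44 - 14*z) + s*(56*z^2 + 32*z - 144) - 24*z^3 - 144*z^2 + 24*z + 144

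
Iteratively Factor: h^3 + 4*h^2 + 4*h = (h + 2)*(h^2 + 2*h) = h*(h + 2)*(h + 2)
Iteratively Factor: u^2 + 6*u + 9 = (u + 3)*(u + 3)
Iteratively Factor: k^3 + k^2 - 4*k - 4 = (k + 2)*(k^2 - k - 2) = (k - 2)*(k + 2)*(k + 1)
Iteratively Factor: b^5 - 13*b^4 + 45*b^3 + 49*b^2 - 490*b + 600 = (b - 4)*(b^4 - 9*b^3 + 9*b^2 + 85*b - 150) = (b - 5)*(b - 4)*(b^3 - 4*b^2 - 11*b + 30) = (b - 5)^2*(b - 4)*(b^2 + b - 6) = (b - 5)^2*(b - 4)*(b - 2)*(b + 3)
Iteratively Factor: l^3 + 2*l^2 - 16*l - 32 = (l + 2)*(l^2 - 16) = (l - 4)*(l + 2)*(l + 4)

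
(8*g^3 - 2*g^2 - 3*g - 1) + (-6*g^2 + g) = 8*g^3 - 8*g^2 - 2*g - 1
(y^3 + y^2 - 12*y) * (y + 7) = y^4 + 8*y^3 - 5*y^2 - 84*y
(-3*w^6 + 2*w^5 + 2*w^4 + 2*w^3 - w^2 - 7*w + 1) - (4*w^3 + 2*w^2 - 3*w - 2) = -3*w^6 + 2*w^5 + 2*w^4 - 2*w^3 - 3*w^2 - 4*w + 3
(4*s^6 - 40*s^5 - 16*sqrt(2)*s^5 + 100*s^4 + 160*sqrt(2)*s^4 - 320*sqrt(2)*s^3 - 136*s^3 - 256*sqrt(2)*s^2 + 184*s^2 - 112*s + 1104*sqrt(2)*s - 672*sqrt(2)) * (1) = 4*s^6 - 40*s^5 - 16*sqrt(2)*s^5 + 100*s^4 + 160*sqrt(2)*s^4 - 320*sqrt(2)*s^3 - 136*s^3 - 256*sqrt(2)*s^2 + 184*s^2 - 112*s + 1104*sqrt(2)*s - 672*sqrt(2)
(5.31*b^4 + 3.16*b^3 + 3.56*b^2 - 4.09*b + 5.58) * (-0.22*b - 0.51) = -1.1682*b^5 - 3.4033*b^4 - 2.3948*b^3 - 0.9158*b^2 + 0.8583*b - 2.8458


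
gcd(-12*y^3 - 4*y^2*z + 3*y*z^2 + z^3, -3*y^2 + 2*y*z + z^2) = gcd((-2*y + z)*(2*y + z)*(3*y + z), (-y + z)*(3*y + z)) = 3*y + z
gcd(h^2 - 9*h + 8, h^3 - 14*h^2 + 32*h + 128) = h - 8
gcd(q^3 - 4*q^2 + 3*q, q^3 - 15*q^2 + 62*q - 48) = q - 1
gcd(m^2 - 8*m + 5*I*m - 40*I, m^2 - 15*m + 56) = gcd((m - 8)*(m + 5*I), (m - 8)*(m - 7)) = m - 8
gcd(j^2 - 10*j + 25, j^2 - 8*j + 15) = j - 5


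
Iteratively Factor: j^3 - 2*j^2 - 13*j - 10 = (j + 2)*(j^2 - 4*j - 5) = (j - 5)*(j + 2)*(j + 1)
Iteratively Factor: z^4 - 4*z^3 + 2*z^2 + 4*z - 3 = (z - 1)*(z^3 - 3*z^2 - z + 3) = (z - 3)*(z - 1)*(z^2 - 1) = (z - 3)*(z - 1)^2*(z + 1)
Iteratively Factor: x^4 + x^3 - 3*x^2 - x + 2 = (x + 1)*(x^3 - 3*x + 2) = (x - 1)*(x + 1)*(x^2 + x - 2) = (x - 1)*(x + 1)*(x + 2)*(x - 1)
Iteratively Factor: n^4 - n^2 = (n)*(n^3 - n) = n*(n + 1)*(n^2 - n) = n^2*(n + 1)*(n - 1)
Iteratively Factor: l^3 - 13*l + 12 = (l + 4)*(l^2 - 4*l + 3) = (l - 1)*(l + 4)*(l - 3)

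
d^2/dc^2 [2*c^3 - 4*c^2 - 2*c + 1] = 12*c - 8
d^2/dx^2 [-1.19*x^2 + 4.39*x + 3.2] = -2.38000000000000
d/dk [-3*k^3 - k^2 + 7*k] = -9*k^2 - 2*k + 7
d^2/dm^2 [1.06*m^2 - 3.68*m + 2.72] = 2.12000000000000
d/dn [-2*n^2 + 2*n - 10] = 2 - 4*n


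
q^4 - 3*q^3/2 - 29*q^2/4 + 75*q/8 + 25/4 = (q - 5/2)*(q - 2)*(q + 1/2)*(q + 5/2)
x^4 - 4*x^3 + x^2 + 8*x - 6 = (x - 3)*(x - 1)*(x - sqrt(2))*(x + sqrt(2))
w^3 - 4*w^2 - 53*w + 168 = (w - 8)*(w - 3)*(w + 7)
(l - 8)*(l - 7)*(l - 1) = l^3 - 16*l^2 + 71*l - 56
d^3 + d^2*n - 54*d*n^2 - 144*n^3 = (d - 8*n)*(d + 3*n)*(d + 6*n)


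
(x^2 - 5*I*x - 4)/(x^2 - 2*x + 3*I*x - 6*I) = (x^2 - 5*I*x - 4)/(x^2 + x*(-2 + 3*I) - 6*I)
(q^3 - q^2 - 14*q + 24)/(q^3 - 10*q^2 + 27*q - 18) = (q^2 + 2*q - 8)/(q^2 - 7*q + 6)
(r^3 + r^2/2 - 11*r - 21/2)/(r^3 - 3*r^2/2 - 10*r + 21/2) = (r + 1)/(r - 1)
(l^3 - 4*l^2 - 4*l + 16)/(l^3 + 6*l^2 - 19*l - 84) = (l^2 - 4)/(l^2 + 10*l + 21)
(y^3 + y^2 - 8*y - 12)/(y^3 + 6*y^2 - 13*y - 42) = (y + 2)/(y + 7)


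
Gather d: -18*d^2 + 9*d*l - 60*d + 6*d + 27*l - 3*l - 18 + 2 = -18*d^2 + d*(9*l - 54) + 24*l - 16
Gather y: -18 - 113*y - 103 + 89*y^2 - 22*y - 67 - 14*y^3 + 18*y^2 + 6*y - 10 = -14*y^3 + 107*y^2 - 129*y - 198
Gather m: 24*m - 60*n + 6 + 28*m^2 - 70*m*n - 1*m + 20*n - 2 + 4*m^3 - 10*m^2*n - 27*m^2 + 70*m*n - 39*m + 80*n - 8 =4*m^3 + m^2*(1 - 10*n) - 16*m + 40*n - 4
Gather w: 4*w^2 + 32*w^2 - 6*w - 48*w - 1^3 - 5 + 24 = 36*w^2 - 54*w + 18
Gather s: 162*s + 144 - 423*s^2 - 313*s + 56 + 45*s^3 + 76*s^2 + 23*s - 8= 45*s^3 - 347*s^2 - 128*s + 192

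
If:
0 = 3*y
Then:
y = 0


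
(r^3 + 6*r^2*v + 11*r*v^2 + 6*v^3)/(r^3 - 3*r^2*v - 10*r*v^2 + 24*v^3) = (r^2 + 3*r*v + 2*v^2)/(r^2 - 6*r*v + 8*v^2)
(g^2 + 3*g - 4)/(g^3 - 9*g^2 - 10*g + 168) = (g - 1)/(g^2 - 13*g + 42)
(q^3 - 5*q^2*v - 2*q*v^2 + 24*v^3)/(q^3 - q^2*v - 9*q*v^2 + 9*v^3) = (q^2 - 2*q*v - 8*v^2)/(q^2 + 2*q*v - 3*v^2)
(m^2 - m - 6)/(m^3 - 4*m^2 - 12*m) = (m - 3)/(m*(m - 6))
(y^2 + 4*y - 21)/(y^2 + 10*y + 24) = (y^2 + 4*y - 21)/(y^2 + 10*y + 24)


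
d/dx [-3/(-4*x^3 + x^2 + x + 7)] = 3*(-12*x^2 + 2*x + 1)/(-4*x^3 + x^2 + x + 7)^2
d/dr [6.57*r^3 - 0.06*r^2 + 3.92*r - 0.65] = 19.71*r^2 - 0.12*r + 3.92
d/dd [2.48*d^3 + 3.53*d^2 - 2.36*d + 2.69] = 7.44*d^2 + 7.06*d - 2.36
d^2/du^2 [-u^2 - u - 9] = -2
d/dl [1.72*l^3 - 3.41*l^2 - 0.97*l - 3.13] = 5.16*l^2 - 6.82*l - 0.97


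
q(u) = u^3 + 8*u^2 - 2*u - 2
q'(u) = 3*u^2 + 16*u - 2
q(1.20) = 8.85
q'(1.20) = 21.52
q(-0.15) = -1.52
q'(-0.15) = -4.33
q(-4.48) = 77.61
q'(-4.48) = -13.47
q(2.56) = 62.09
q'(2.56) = 58.62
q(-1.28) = 11.57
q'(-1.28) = -17.56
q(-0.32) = -0.57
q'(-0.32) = -6.81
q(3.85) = 165.95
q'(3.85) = 104.07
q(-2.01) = 26.22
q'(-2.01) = -22.04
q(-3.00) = 49.00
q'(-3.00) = -23.00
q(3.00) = 91.00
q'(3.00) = 73.00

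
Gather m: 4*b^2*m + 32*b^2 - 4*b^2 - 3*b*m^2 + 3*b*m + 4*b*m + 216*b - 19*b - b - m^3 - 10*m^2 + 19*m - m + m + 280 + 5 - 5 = 28*b^2 + 196*b - m^3 + m^2*(-3*b - 10) + m*(4*b^2 + 7*b + 19) + 280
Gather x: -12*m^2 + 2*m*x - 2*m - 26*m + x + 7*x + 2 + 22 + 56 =-12*m^2 - 28*m + x*(2*m + 8) + 80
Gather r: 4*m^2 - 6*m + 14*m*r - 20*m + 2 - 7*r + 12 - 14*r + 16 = 4*m^2 - 26*m + r*(14*m - 21) + 30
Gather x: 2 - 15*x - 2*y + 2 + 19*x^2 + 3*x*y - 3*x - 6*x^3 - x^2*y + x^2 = -6*x^3 + x^2*(20 - y) + x*(3*y - 18) - 2*y + 4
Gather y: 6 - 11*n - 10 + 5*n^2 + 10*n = 5*n^2 - n - 4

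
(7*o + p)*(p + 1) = 7*o*p + 7*o + p^2 + p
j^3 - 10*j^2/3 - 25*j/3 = j*(j - 5)*(j + 5/3)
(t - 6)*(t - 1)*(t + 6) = t^3 - t^2 - 36*t + 36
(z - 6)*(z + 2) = z^2 - 4*z - 12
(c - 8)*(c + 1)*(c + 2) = c^3 - 5*c^2 - 22*c - 16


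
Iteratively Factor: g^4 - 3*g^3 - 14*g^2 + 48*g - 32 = (g + 4)*(g^3 - 7*g^2 + 14*g - 8) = (g - 1)*(g + 4)*(g^2 - 6*g + 8) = (g - 4)*(g - 1)*(g + 4)*(g - 2)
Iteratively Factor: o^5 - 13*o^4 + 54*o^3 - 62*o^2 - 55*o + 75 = (o - 3)*(o^4 - 10*o^3 + 24*o^2 + 10*o - 25) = (o - 3)*(o + 1)*(o^3 - 11*o^2 + 35*o - 25) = (o - 5)*(o - 3)*(o + 1)*(o^2 - 6*o + 5) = (o - 5)*(o - 3)*(o - 1)*(o + 1)*(o - 5)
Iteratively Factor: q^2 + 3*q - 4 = (q - 1)*(q + 4)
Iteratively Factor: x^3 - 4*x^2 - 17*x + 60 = (x + 4)*(x^2 - 8*x + 15) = (x - 3)*(x + 4)*(x - 5)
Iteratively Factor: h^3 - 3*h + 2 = (h - 1)*(h^2 + h - 2) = (h - 1)*(h + 2)*(h - 1)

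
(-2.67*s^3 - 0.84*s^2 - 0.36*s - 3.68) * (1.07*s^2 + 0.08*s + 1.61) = -2.8569*s^5 - 1.1124*s^4 - 4.7511*s^3 - 5.3188*s^2 - 0.874*s - 5.9248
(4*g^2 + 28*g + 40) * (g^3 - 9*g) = 4*g^5 + 28*g^4 + 4*g^3 - 252*g^2 - 360*g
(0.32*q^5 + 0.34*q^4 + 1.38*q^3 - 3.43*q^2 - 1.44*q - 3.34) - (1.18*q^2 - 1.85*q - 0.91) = 0.32*q^5 + 0.34*q^4 + 1.38*q^3 - 4.61*q^2 + 0.41*q - 2.43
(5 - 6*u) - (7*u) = 5 - 13*u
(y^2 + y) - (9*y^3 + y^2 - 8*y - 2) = -9*y^3 + 9*y + 2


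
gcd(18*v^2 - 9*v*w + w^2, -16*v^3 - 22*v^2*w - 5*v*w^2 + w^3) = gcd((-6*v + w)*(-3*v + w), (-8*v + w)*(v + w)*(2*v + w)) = 1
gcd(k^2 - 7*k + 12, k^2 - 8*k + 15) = k - 3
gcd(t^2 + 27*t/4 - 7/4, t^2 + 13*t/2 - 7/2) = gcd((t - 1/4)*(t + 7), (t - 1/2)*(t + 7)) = t + 7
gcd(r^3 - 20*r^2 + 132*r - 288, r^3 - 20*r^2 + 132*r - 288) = r^3 - 20*r^2 + 132*r - 288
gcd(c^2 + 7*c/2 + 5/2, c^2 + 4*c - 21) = 1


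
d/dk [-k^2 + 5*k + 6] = 5 - 2*k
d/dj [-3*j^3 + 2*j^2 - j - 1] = -9*j^2 + 4*j - 1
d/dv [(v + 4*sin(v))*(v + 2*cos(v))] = -(v + 4*sin(v))*(2*sin(v) - 1) + (v + 2*cos(v))*(4*cos(v) + 1)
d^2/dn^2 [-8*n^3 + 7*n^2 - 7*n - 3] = 14 - 48*n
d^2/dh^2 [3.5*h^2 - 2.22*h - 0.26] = 7.00000000000000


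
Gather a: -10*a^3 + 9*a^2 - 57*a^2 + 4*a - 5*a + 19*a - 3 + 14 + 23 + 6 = -10*a^3 - 48*a^2 + 18*a + 40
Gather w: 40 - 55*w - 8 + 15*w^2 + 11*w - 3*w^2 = 12*w^2 - 44*w + 32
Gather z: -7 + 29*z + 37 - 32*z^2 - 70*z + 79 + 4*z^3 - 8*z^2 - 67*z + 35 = 4*z^3 - 40*z^2 - 108*z + 144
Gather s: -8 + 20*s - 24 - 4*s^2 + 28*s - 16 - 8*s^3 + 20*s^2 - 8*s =-8*s^3 + 16*s^2 + 40*s - 48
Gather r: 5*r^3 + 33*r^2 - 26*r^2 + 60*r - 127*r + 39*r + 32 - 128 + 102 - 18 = 5*r^3 + 7*r^2 - 28*r - 12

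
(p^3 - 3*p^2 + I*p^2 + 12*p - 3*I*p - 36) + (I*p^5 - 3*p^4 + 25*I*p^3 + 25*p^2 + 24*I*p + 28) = I*p^5 - 3*p^4 + p^3 + 25*I*p^3 + 22*p^2 + I*p^2 + 12*p + 21*I*p - 8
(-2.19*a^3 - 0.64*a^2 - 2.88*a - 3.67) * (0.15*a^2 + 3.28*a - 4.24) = -0.3285*a^5 - 7.2792*a^4 + 6.7544*a^3 - 7.2833*a^2 + 0.1736*a + 15.5608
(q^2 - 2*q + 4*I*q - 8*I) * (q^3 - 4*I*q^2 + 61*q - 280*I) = q^5 - 2*q^4 + 77*q^3 - 154*q^2 - 36*I*q^2 + 1120*q + 72*I*q - 2240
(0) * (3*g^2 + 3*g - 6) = 0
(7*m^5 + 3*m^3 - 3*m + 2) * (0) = 0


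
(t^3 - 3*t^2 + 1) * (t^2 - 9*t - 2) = t^5 - 12*t^4 + 25*t^3 + 7*t^2 - 9*t - 2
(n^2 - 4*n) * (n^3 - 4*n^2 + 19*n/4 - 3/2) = n^5 - 8*n^4 + 83*n^3/4 - 41*n^2/2 + 6*n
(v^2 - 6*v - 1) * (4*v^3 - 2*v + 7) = 4*v^5 - 24*v^4 - 6*v^3 + 19*v^2 - 40*v - 7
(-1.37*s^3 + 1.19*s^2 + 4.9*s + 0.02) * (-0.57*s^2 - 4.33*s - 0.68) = 0.7809*s^5 + 5.2538*s^4 - 7.0141*s^3 - 22.0376*s^2 - 3.4186*s - 0.0136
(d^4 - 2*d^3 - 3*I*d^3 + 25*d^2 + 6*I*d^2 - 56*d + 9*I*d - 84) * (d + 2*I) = d^5 - 2*d^4 - I*d^4 + 31*d^3 + 2*I*d^3 - 68*d^2 + 59*I*d^2 - 102*d - 112*I*d - 168*I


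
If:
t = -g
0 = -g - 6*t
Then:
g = 0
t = 0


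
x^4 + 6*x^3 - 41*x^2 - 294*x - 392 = (x - 7)*(x + 2)*(x + 4)*(x + 7)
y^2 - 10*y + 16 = (y - 8)*(y - 2)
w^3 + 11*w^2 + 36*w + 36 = (w + 2)*(w + 3)*(w + 6)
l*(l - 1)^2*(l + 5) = l^4 + 3*l^3 - 9*l^2 + 5*l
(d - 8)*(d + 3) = d^2 - 5*d - 24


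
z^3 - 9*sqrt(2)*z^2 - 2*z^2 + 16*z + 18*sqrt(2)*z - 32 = (z - 2)*(z - 8*sqrt(2))*(z - sqrt(2))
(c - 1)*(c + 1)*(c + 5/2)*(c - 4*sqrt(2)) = c^4 - 4*sqrt(2)*c^3 + 5*c^3/2 - 10*sqrt(2)*c^2 - c^2 - 5*c/2 + 4*sqrt(2)*c + 10*sqrt(2)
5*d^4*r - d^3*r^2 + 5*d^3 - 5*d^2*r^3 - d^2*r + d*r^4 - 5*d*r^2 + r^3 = (-5*d + r)*(-d + r)*(d + r)*(d*r + 1)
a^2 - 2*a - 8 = (a - 4)*(a + 2)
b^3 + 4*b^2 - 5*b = b*(b - 1)*(b + 5)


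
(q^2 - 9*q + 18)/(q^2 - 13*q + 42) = (q - 3)/(q - 7)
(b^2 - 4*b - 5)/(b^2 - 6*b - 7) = (b - 5)/(b - 7)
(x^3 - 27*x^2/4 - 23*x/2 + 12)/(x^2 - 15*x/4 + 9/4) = (x^2 - 6*x - 16)/(x - 3)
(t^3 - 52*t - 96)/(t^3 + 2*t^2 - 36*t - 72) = (t - 8)/(t - 6)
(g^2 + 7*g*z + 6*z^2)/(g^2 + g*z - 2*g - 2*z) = (g + 6*z)/(g - 2)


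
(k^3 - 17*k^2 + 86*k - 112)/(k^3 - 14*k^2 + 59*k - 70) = (k - 8)/(k - 5)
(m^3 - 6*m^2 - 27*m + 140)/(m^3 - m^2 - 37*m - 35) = (m - 4)/(m + 1)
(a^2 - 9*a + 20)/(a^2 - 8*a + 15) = (a - 4)/(a - 3)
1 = 1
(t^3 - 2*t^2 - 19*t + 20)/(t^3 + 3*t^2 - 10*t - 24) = (t^2 - 6*t + 5)/(t^2 - t - 6)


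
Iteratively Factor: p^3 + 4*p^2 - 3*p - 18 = (p + 3)*(p^2 + p - 6) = (p - 2)*(p + 3)*(p + 3)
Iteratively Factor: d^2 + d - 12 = (d - 3)*(d + 4)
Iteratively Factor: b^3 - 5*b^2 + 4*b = (b - 4)*(b^2 - b) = b*(b - 4)*(b - 1)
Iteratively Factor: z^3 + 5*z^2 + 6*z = (z)*(z^2 + 5*z + 6) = z*(z + 2)*(z + 3)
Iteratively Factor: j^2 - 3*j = (j - 3)*(j)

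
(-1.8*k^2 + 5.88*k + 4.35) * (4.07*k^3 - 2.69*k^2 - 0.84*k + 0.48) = -7.326*k^5 + 28.7736*k^4 + 3.3993*k^3 - 17.5047*k^2 - 0.831599999999999*k + 2.088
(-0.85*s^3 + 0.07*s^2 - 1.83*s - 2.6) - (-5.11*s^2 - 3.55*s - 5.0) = -0.85*s^3 + 5.18*s^2 + 1.72*s + 2.4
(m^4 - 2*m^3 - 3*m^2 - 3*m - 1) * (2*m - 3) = 2*m^5 - 7*m^4 + 3*m^2 + 7*m + 3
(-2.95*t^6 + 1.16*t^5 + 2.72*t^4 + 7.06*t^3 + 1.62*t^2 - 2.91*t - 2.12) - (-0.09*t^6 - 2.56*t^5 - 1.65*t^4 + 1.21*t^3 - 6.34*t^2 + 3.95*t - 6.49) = -2.86*t^6 + 3.72*t^5 + 4.37*t^4 + 5.85*t^3 + 7.96*t^2 - 6.86*t + 4.37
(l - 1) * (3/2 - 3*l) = -3*l^2 + 9*l/2 - 3/2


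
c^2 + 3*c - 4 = (c - 1)*(c + 4)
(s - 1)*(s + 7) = s^2 + 6*s - 7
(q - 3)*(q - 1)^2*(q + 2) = q^4 - 3*q^3 - 3*q^2 + 11*q - 6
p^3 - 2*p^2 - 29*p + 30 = (p - 6)*(p - 1)*(p + 5)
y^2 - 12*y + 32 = (y - 8)*(y - 4)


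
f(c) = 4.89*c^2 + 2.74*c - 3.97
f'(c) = 9.78*c + 2.74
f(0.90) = 2.46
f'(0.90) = 11.54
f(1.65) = 13.86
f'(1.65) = 18.88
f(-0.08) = -4.16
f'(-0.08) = 1.96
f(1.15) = 5.65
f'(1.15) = 13.99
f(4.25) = 96.00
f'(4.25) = 44.30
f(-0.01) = -4.00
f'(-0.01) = 2.64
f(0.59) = -0.65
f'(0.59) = 8.51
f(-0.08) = -4.16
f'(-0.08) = 1.96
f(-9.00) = 367.46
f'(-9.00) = -85.28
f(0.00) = -3.97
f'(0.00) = 2.74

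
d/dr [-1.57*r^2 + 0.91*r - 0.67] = 0.91 - 3.14*r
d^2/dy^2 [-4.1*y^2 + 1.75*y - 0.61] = -8.20000000000000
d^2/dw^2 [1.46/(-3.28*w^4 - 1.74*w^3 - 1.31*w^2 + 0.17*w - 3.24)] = ((57.4656*w^2 + 15.2424*w + 3.8252)*(3.28*w^4 + 1.74*w^3 + 1.31*w^2 - 0.17*w + 3.24) - 1.46*(13.12*w^3 + 5.22*w^2 + 2.62*w - 0.17)*(26.24*w^3 + 10.44*w^2 + 5.24*w - 0.34))/(3.28*w^4 + 1.74*w^3 + 1.31*w^2 - 0.17*w + 3.24)^3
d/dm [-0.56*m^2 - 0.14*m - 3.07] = -1.12*m - 0.14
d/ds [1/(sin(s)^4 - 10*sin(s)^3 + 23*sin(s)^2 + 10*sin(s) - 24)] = 2*(-2*sin(s)^3 + 15*sin(s)^2 - 23*sin(s) - 5)/((sin(s) - 6)^2*(sin(s) - 4)^2*cos(s)^3)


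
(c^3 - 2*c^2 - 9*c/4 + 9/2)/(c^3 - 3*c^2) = (4*c^3 - 8*c^2 - 9*c + 18)/(4*c^2*(c - 3))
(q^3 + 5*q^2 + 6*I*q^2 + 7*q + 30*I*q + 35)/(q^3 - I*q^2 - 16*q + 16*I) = (q^2 + q*(5 + 7*I) + 35*I)/(q^2 - 16)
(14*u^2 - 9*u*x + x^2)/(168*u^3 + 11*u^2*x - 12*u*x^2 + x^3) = (-2*u + x)/(-24*u^2 - 5*u*x + x^2)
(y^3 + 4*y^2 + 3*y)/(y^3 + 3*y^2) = (y + 1)/y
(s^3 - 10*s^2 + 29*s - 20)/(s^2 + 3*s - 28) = (s^2 - 6*s + 5)/(s + 7)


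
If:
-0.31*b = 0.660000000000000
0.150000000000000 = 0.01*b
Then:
No Solution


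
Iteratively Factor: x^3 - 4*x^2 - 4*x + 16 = (x - 4)*(x^2 - 4) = (x - 4)*(x - 2)*(x + 2)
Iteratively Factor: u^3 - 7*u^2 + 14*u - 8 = (u - 2)*(u^2 - 5*u + 4) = (u - 4)*(u - 2)*(u - 1)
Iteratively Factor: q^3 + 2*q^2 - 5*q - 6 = (q + 3)*(q^2 - q - 2) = (q - 2)*(q + 3)*(q + 1)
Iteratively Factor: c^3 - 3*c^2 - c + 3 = (c - 3)*(c^2 - 1) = (c - 3)*(c + 1)*(c - 1)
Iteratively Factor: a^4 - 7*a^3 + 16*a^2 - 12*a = (a)*(a^3 - 7*a^2 + 16*a - 12) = a*(a - 3)*(a^2 - 4*a + 4) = a*(a - 3)*(a - 2)*(a - 2)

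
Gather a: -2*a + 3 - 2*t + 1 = -2*a - 2*t + 4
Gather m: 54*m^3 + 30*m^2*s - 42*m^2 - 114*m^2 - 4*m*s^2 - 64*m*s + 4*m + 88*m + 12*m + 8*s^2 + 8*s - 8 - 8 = 54*m^3 + m^2*(30*s - 156) + m*(-4*s^2 - 64*s + 104) + 8*s^2 + 8*s - 16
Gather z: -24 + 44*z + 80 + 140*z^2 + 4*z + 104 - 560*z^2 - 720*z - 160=-420*z^2 - 672*z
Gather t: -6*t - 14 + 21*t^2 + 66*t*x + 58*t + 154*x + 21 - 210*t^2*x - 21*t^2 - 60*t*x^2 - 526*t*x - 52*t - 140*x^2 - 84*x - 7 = -210*t^2*x + t*(-60*x^2 - 460*x) - 140*x^2 + 70*x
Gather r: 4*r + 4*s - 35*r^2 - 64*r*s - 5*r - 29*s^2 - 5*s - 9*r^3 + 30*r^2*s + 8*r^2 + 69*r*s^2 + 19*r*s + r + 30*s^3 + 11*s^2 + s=-9*r^3 + r^2*(30*s - 27) + r*(69*s^2 - 45*s) + 30*s^3 - 18*s^2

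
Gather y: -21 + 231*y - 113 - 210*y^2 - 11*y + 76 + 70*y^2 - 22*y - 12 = -140*y^2 + 198*y - 70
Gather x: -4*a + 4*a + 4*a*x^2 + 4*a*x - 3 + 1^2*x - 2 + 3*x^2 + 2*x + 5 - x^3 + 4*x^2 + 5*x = -x^3 + x^2*(4*a + 7) + x*(4*a + 8)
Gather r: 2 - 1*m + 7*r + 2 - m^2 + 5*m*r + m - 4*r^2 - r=-m^2 - 4*r^2 + r*(5*m + 6) + 4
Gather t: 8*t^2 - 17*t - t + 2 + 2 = 8*t^2 - 18*t + 4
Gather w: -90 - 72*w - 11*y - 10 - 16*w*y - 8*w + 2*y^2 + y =w*(-16*y - 80) + 2*y^2 - 10*y - 100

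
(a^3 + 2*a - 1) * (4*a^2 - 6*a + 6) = 4*a^5 - 6*a^4 + 14*a^3 - 16*a^2 + 18*a - 6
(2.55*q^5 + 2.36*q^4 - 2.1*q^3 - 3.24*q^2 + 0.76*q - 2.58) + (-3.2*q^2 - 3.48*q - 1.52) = 2.55*q^5 + 2.36*q^4 - 2.1*q^3 - 6.44*q^2 - 2.72*q - 4.1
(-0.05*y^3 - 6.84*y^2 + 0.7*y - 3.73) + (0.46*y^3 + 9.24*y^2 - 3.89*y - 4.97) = 0.41*y^3 + 2.4*y^2 - 3.19*y - 8.7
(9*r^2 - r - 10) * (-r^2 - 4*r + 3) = -9*r^4 - 35*r^3 + 41*r^2 + 37*r - 30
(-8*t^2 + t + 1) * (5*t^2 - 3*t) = -40*t^4 + 29*t^3 + 2*t^2 - 3*t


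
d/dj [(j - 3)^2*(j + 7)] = (j - 3)*(3*j + 11)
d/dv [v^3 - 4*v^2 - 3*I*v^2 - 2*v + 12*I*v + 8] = 3*v^2 - 8*v - 6*I*v - 2 + 12*I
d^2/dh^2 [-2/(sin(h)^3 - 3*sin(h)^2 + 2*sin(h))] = 2*(9*sin(h)^2 - 24*sin(h) + 4 + 34/sin(h) - 28/sin(h)^2 + 8/sin(h)^3)/((sin(h) - 2)^3*(sin(h) - 1)^2)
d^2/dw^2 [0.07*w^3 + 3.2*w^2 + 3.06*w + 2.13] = 0.42*w + 6.4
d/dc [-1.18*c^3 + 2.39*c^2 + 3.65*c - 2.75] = -3.54*c^2 + 4.78*c + 3.65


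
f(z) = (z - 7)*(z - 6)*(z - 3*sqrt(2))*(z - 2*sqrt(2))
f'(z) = (z - 7)*(z - 6)*(z - 3*sqrt(2)) + (z - 7)*(z - 6)*(z - 2*sqrt(2)) + (z - 7)*(z - 3*sqrt(2))*(z - 2*sqrt(2)) + (z - 6)*(z - 3*sqrt(2))*(z - 2*sqrt(2)) = 4*z^3 - 39*z^2 - 15*sqrt(2)*z^2 + 108*z + 130*sqrt(2)*z - 210*sqrt(2) - 156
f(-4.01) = 6219.72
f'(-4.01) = -2849.45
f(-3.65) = 5254.95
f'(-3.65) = -2514.93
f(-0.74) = 927.55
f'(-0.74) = -703.55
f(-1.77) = 1884.06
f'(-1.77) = -1180.38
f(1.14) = 149.19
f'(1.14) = -192.61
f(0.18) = 427.07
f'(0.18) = -402.38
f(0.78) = 230.30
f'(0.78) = -260.08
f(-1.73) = 1837.28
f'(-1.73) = -1158.80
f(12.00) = 2134.42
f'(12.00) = 1290.49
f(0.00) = 504.00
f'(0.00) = -452.98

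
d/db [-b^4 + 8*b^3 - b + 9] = -4*b^3 + 24*b^2 - 1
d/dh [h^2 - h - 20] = 2*h - 1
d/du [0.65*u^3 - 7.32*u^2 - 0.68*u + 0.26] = 1.95*u^2 - 14.64*u - 0.68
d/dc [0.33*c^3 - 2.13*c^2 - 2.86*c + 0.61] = 0.99*c^2 - 4.26*c - 2.86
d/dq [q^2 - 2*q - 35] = 2*q - 2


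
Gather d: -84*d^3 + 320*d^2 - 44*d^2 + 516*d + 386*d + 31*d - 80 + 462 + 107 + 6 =-84*d^3 + 276*d^2 + 933*d + 495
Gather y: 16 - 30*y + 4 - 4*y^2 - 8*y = -4*y^2 - 38*y + 20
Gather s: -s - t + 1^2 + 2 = -s - t + 3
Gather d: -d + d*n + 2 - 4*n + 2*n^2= d*(n - 1) + 2*n^2 - 4*n + 2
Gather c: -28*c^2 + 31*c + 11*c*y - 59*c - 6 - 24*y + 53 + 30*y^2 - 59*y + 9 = -28*c^2 + c*(11*y - 28) + 30*y^2 - 83*y + 56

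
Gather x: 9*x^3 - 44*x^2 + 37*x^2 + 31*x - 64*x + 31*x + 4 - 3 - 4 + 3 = 9*x^3 - 7*x^2 - 2*x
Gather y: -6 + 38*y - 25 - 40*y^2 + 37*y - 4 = -40*y^2 + 75*y - 35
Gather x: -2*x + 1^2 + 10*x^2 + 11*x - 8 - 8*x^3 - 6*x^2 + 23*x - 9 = -8*x^3 + 4*x^2 + 32*x - 16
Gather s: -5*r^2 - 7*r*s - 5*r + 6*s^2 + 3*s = -5*r^2 - 5*r + 6*s^2 + s*(3 - 7*r)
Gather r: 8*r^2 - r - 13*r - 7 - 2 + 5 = 8*r^2 - 14*r - 4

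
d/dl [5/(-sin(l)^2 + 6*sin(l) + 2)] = 10*(sin(l) - 3)*cos(l)/(6*sin(l) + cos(l)^2 + 1)^2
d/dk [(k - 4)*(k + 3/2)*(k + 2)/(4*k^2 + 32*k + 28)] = (k^4 + 16*k^3 + 28*k^2 + 17*k + 19)/(4*(k^4 + 16*k^3 + 78*k^2 + 112*k + 49))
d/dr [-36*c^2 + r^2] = 2*r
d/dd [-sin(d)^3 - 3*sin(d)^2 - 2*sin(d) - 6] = (-6*sin(d) + 3*cos(d)^2 - 5)*cos(d)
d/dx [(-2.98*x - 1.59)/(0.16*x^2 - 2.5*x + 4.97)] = (0.4768*x^2 + 0.5088*x - 18.7856)/(0.0256*x^4 - 0.8*x^3 + 7.8404*x^2 - 24.85*x + 24.7009)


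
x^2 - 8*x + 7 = (x - 7)*(x - 1)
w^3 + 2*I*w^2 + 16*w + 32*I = (w - 4*I)*(w + 2*I)*(w + 4*I)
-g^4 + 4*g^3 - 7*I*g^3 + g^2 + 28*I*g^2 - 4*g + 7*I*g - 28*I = (g - 4)*(g + 7*I)*(I*g - I)*(I*g + I)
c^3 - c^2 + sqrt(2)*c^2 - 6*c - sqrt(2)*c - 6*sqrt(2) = (c - 3)*(c + 2)*(c + sqrt(2))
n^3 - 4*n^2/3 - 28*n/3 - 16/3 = (n - 4)*(n + 2/3)*(n + 2)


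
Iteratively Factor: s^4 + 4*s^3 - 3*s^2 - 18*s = (s + 3)*(s^3 + s^2 - 6*s) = s*(s + 3)*(s^2 + s - 6) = s*(s + 3)^2*(s - 2)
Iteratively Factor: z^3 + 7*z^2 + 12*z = (z + 3)*(z^2 + 4*z) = z*(z + 3)*(z + 4)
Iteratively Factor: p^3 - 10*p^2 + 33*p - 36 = (p - 4)*(p^2 - 6*p + 9) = (p - 4)*(p - 3)*(p - 3)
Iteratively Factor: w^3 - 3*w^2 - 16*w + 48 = (w + 4)*(w^2 - 7*w + 12) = (w - 3)*(w + 4)*(w - 4)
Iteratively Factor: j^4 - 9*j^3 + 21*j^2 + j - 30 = (j - 2)*(j^3 - 7*j^2 + 7*j + 15) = (j - 2)*(j + 1)*(j^2 - 8*j + 15) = (j - 5)*(j - 2)*(j + 1)*(j - 3)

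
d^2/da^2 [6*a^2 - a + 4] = 12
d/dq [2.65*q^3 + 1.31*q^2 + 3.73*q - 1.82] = 7.95*q^2 + 2.62*q + 3.73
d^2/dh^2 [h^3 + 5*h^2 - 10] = 6*h + 10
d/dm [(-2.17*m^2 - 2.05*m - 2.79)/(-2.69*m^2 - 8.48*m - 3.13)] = (12.8871*m^2 - 1.426*m - 17.2427)/(7.2361*m^4 + 45.6224*m^3 + 88.7498*m^2 + 53.0848*m + 9.7969)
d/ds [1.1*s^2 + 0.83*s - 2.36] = 2.2*s + 0.83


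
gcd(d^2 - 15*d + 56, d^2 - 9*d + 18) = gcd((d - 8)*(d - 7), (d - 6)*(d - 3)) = 1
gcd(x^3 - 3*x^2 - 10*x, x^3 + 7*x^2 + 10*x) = x^2 + 2*x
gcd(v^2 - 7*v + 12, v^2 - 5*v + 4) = v - 4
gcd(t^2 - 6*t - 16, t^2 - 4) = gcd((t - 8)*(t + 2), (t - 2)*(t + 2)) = t + 2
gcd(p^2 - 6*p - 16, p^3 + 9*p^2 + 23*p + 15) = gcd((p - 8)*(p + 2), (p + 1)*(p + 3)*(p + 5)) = 1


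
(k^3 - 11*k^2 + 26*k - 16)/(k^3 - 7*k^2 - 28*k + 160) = (k^2 - 3*k + 2)/(k^2 + k - 20)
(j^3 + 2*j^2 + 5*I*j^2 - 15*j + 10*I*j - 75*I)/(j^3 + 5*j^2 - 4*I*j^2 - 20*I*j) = (j^2 + j*(-3 + 5*I) - 15*I)/(j*(j - 4*I))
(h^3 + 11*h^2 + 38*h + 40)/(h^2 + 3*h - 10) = (h^2 + 6*h + 8)/(h - 2)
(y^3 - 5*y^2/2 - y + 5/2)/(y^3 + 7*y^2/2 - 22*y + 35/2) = (y + 1)/(y + 7)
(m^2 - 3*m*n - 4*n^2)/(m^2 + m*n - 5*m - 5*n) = (m - 4*n)/(m - 5)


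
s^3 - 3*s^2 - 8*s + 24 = (s - 3)*(s - 2*sqrt(2))*(s + 2*sqrt(2))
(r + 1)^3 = r^3 + 3*r^2 + 3*r + 1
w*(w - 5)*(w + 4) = w^3 - w^2 - 20*w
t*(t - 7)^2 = t^3 - 14*t^2 + 49*t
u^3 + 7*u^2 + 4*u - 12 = (u - 1)*(u + 2)*(u + 6)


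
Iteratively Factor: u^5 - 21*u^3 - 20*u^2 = (u - 5)*(u^4 + 5*u^3 + 4*u^2) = u*(u - 5)*(u^3 + 5*u^2 + 4*u) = u^2*(u - 5)*(u^2 + 5*u + 4) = u^2*(u - 5)*(u + 4)*(u + 1)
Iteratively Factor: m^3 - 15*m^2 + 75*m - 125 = (m - 5)*(m^2 - 10*m + 25) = (m - 5)^2*(m - 5)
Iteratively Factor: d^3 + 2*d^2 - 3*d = (d + 3)*(d^2 - d) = d*(d + 3)*(d - 1)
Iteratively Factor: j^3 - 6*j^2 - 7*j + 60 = (j + 3)*(j^2 - 9*j + 20) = (j - 4)*(j + 3)*(j - 5)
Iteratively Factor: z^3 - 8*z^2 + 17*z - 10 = (z - 5)*(z^2 - 3*z + 2) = (z - 5)*(z - 1)*(z - 2)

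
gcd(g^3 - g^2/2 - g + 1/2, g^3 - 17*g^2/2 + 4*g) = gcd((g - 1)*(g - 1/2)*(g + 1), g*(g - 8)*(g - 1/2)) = g - 1/2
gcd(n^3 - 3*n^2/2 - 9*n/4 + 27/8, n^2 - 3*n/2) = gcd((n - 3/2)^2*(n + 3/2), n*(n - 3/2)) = n - 3/2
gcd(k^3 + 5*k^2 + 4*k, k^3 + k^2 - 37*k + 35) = 1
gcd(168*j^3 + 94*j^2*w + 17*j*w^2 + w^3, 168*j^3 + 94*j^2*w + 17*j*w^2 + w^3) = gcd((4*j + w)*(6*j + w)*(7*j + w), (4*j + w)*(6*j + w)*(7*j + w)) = 168*j^3 + 94*j^2*w + 17*j*w^2 + w^3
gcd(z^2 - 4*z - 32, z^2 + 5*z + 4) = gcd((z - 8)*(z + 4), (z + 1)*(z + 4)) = z + 4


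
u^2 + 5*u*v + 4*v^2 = (u + v)*(u + 4*v)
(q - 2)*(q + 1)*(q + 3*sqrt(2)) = q^3 - q^2 + 3*sqrt(2)*q^2 - 3*sqrt(2)*q - 2*q - 6*sqrt(2)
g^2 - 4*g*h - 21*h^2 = (g - 7*h)*(g + 3*h)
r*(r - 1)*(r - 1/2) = r^3 - 3*r^2/2 + r/2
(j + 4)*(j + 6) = j^2 + 10*j + 24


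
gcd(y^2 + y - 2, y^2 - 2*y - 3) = 1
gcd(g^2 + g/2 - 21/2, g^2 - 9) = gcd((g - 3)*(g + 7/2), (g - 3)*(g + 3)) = g - 3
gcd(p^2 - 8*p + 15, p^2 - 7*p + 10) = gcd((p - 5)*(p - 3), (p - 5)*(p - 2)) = p - 5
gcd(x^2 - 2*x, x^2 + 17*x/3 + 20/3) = 1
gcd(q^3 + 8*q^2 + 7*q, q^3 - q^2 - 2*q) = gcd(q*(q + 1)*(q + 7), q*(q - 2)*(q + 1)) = q^2 + q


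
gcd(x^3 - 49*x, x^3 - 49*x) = x^3 - 49*x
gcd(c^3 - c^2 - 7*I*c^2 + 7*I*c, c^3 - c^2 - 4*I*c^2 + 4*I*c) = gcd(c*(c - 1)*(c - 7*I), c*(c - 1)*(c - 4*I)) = c^2 - c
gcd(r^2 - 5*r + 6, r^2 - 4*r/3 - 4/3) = r - 2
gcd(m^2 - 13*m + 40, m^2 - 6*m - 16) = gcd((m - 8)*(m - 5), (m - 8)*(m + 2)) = m - 8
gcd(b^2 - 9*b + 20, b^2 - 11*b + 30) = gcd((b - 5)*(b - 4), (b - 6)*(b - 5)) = b - 5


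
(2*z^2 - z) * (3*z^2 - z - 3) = 6*z^4 - 5*z^3 - 5*z^2 + 3*z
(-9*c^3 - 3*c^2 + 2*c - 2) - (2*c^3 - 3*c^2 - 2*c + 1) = -11*c^3 + 4*c - 3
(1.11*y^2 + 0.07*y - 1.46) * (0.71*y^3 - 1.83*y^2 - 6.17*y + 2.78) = 0.7881*y^5 - 1.9816*y^4 - 8.0134*y^3 + 5.3257*y^2 + 9.2028*y - 4.0588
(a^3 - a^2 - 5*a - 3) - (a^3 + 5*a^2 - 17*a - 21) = -6*a^2 + 12*a + 18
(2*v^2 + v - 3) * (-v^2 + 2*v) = -2*v^4 + 3*v^3 + 5*v^2 - 6*v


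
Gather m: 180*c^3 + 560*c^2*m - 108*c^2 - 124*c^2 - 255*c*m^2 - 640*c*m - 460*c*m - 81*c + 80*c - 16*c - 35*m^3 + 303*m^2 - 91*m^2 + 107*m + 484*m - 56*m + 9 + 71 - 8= 180*c^3 - 232*c^2 - 17*c - 35*m^3 + m^2*(212 - 255*c) + m*(560*c^2 - 1100*c + 535) + 72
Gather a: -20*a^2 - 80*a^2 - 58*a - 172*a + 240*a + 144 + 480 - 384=-100*a^2 + 10*a + 240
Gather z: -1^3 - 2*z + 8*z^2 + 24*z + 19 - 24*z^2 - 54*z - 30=-16*z^2 - 32*z - 12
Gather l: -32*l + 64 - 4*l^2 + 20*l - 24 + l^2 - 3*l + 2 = -3*l^2 - 15*l + 42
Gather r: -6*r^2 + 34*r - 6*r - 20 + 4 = -6*r^2 + 28*r - 16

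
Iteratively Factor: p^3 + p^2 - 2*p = (p + 2)*(p^2 - p) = p*(p + 2)*(p - 1)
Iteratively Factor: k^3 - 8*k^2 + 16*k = (k - 4)*(k^2 - 4*k) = (k - 4)^2*(k)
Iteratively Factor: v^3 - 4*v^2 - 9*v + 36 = (v - 4)*(v^2 - 9) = (v - 4)*(v - 3)*(v + 3)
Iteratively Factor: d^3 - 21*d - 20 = (d + 1)*(d^2 - d - 20) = (d + 1)*(d + 4)*(d - 5)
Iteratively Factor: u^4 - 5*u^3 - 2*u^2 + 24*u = (u - 4)*(u^3 - u^2 - 6*u) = u*(u - 4)*(u^2 - u - 6) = u*(u - 4)*(u + 2)*(u - 3)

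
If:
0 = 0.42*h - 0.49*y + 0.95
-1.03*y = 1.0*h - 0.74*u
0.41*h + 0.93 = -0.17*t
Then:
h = 1.16666666666667*y - 2.26190476190476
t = -2.81372549019608*y - 0.015406162464986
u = 2.96846846846847*y - 3.05662805662806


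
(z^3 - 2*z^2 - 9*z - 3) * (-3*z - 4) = -3*z^4 + 2*z^3 + 35*z^2 + 45*z + 12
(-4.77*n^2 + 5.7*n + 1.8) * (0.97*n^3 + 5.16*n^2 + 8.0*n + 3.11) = -4.6269*n^5 - 19.0842*n^4 - 7.002*n^3 + 40.0533*n^2 + 32.127*n + 5.598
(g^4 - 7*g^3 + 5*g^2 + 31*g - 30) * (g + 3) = g^5 - 4*g^4 - 16*g^3 + 46*g^2 + 63*g - 90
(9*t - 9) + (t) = 10*t - 9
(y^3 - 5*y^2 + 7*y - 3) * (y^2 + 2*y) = y^5 - 3*y^4 - 3*y^3 + 11*y^2 - 6*y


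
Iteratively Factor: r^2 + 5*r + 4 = (r + 4)*(r + 1)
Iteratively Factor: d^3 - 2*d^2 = (d)*(d^2 - 2*d) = d*(d - 2)*(d)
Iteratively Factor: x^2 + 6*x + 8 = (x + 4)*(x + 2)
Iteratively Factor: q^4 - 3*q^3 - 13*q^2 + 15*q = (q)*(q^3 - 3*q^2 - 13*q + 15) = q*(q - 1)*(q^2 - 2*q - 15) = q*(q - 1)*(q + 3)*(q - 5)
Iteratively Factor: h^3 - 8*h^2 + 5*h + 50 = (h - 5)*(h^2 - 3*h - 10) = (h - 5)^2*(h + 2)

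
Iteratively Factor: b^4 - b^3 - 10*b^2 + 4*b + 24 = (b + 2)*(b^3 - 3*b^2 - 4*b + 12) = (b + 2)^2*(b^2 - 5*b + 6) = (b - 2)*(b + 2)^2*(b - 3)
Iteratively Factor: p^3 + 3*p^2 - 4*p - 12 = (p - 2)*(p^2 + 5*p + 6) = (p - 2)*(p + 3)*(p + 2)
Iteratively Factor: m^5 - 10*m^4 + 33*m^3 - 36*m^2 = (m - 3)*(m^4 - 7*m^3 + 12*m^2) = (m - 4)*(m - 3)*(m^3 - 3*m^2) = m*(m - 4)*(m - 3)*(m^2 - 3*m) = m^2*(m - 4)*(m - 3)*(m - 3)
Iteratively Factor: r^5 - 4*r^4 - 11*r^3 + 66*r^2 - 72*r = (r - 3)*(r^4 - r^3 - 14*r^2 + 24*r) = r*(r - 3)*(r^3 - r^2 - 14*r + 24) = r*(r - 3)*(r + 4)*(r^2 - 5*r + 6) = r*(r - 3)^2*(r + 4)*(r - 2)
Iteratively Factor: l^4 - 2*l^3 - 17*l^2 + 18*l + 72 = (l - 4)*(l^3 + 2*l^2 - 9*l - 18) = (l - 4)*(l + 2)*(l^2 - 9) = (l - 4)*(l - 3)*(l + 2)*(l + 3)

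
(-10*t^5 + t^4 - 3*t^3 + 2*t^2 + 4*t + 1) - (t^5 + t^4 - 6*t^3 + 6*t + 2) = -11*t^5 + 3*t^3 + 2*t^2 - 2*t - 1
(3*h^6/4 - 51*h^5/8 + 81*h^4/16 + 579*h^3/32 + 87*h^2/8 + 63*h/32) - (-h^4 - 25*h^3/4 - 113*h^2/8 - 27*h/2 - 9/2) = 3*h^6/4 - 51*h^5/8 + 97*h^4/16 + 779*h^3/32 + 25*h^2 + 495*h/32 + 9/2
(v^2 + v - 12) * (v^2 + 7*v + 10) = v^4 + 8*v^3 + 5*v^2 - 74*v - 120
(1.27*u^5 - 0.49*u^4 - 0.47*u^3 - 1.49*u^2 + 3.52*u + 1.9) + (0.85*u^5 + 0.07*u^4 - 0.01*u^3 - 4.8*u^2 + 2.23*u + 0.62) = 2.12*u^5 - 0.42*u^4 - 0.48*u^3 - 6.29*u^2 + 5.75*u + 2.52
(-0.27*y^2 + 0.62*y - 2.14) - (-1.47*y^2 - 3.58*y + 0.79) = 1.2*y^2 + 4.2*y - 2.93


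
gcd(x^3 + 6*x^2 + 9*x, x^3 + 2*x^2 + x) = x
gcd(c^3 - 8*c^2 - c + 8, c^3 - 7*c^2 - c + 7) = c^2 - 1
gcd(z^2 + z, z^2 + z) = z^2 + z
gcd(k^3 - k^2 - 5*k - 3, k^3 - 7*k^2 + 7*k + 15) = k^2 - 2*k - 3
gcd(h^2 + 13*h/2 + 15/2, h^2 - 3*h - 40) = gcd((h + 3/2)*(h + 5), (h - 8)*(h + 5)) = h + 5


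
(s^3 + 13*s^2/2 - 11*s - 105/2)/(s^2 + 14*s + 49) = (2*s^2 - s - 15)/(2*(s + 7))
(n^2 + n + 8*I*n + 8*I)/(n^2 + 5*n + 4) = (n + 8*I)/(n + 4)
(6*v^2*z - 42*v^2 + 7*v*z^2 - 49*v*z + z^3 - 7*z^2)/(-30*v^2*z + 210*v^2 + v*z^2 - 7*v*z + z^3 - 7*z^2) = (v + z)/(-5*v + z)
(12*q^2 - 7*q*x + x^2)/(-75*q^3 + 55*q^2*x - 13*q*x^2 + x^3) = (-4*q + x)/(25*q^2 - 10*q*x + x^2)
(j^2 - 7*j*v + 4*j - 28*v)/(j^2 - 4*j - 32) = (j - 7*v)/(j - 8)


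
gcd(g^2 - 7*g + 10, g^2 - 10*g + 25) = g - 5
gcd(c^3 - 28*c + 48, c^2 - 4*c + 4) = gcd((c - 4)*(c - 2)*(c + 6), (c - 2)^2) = c - 2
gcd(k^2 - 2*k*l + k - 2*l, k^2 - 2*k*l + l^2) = 1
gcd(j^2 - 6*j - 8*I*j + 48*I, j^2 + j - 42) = j - 6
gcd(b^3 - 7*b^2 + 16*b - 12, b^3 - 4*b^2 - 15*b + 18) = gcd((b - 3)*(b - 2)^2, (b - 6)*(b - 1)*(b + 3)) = 1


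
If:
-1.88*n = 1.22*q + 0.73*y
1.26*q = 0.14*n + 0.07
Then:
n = -0.362183020948181*y - 0.0336273428886439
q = 0.051819184123484 - 0.0402425578831312*y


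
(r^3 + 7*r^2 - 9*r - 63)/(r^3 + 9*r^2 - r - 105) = (r + 3)/(r + 5)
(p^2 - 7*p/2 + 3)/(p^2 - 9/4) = 2*(p - 2)/(2*p + 3)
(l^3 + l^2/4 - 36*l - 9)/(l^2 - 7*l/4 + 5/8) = 2*(4*l^3 + l^2 - 144*l - 36)/(8*l^2 - 14*l + 5)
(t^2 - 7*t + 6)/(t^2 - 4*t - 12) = (t - 1)/(t + 2)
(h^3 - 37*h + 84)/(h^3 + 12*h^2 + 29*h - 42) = (h^2 - 7*h + 12)/(h^2 + 5*h - 6)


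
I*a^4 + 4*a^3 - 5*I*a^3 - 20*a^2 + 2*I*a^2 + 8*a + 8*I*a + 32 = (a - 4)*(a - 2)*(a - 4*I)*(I*a + I)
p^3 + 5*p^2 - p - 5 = (p - 1)*(p + 1)*(p + 5)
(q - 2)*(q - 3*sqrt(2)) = q^2 - 3*sqrt(2)*q - 2*q + 6*sqrt(2)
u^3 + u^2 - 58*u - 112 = (u - 8)*(u + 2)*(u + 7)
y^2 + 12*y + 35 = (y + 5)*(y + 7)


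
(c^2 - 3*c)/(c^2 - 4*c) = (c - 3)/(c - 4)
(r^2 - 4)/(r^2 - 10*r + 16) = (r + 2)/(r - 8)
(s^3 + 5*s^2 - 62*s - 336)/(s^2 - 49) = (s^2 - 2*s - 48)/(s - 7)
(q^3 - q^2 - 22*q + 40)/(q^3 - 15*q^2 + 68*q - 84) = (q^2 + q - 20)/(q^2 - 13*q + 42)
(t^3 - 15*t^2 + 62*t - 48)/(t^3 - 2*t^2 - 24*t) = (t^2 - 9*t + 8)/(t*(t + 4))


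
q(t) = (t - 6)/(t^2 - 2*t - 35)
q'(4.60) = -0.02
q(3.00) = 0.09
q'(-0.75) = -0.05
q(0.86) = 0.14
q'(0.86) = -0.03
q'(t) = (2 - 2*t)*(t - 6)/(t^2 - 2*t - 35)^2 + 1/(t^2 - 2*t - 35)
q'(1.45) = -0.02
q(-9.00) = -0.23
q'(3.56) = -0.02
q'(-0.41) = -0.05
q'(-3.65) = -0.50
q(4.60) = 0.06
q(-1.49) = 0.25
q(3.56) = 0.08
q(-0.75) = 0.20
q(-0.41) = 0.19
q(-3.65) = 0.67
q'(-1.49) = -0.08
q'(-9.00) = -0.06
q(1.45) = 0.13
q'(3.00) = -0.02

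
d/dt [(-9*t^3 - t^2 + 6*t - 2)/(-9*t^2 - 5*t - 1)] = (81*t^4 + 90*t^3 + 86*t^2 - 34*t - 16)/(81*t^4 + 90*t^3 + 43*t^2 + 10*t + 1)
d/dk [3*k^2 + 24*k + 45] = 6*k + 24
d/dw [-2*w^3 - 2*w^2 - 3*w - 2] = -6*w^2 - 4*w - 3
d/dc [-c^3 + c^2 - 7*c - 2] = -3*c^2 + 2*c - 7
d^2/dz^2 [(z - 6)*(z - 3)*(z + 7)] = 6*z - 4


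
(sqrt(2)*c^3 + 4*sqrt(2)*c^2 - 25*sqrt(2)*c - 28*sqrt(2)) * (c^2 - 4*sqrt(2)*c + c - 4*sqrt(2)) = sqrt(2)*c^5 - 8*c^4 + 5*sqrt(2)*c^4 - 40*c^3 - 21*sqrt(2)*c^3 - 53*sqrt(2)*c^2 + 168*c^2 - 28*sqrt(2)*c + 424*c + 224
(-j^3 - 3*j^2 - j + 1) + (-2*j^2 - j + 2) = -j^3 - 5*j^2 - 2*j + 3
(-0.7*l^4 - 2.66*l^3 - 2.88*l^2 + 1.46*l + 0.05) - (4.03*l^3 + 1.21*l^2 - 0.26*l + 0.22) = -0.7*l^4 - 6.69*l^3 - 4.09*l^2 + 1.72*l - 0.17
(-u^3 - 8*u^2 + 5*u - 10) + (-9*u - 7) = -u^3 - 8*u^2 - 4*u - 17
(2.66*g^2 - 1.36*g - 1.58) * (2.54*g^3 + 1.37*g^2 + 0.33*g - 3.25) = 6.7564*g^5 + 0.1898*g^4 - 4.9986*g^3 - 11.2584*g^2 + 3.8986*g + 5.135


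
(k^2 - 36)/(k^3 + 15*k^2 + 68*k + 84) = (k - 6)/(k^2 + 9*k + 14)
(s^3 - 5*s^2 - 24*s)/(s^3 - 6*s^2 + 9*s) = (s^2 - 5*s - 24)/(s^2 - 6*s + 9)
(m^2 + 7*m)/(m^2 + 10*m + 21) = m/(m + 3)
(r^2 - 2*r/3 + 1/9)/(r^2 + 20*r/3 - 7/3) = (r - 1/3)/(r + 7)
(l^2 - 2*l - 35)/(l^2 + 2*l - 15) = (l - 7)/(l - 3)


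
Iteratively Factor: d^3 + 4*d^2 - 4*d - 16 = (d + 4)*(d^2 - 4) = (d - 2)*(d + 4)*(d + 2)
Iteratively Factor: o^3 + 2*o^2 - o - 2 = (o - 1)*(o^2 + 3*o + 2) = (o - 1)*(o + 2)*(o + 1)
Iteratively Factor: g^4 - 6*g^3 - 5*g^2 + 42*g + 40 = (g - 4)*(g^3 - 2*g^2 - 13*g - 10) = (g - 5)*(g - 4)*(g^2 + 3*g + 2) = (g - 5)*(g - 4)*(g + 2)*(g + 1)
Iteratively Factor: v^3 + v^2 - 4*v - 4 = (v - 2)*(v^2 + 3*v + 2) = (v - 2)*(v + 2)*(v + 1)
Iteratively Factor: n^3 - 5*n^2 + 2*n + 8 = (n - 2)*(n^2 - 3*n - 4) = (n - 2)*(n + 1)*(n - 4)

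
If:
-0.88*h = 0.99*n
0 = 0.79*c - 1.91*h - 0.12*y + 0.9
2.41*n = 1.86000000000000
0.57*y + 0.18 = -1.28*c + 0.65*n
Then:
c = -2.35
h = -0.87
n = 0.77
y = 5.84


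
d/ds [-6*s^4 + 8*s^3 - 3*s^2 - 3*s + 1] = -24*s^3 + 24*s^2 - 6*s - 3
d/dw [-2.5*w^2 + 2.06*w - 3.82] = 2.06 - 5.0*w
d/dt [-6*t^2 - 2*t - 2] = -12*t - 2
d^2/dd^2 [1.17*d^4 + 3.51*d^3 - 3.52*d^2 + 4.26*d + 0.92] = 14.04*d^2 + 21.06*d - 7.04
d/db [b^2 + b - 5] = 2*b + 1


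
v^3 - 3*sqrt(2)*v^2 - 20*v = v*(v - 5*sqrt(2))*(v + 2*sqrt(2))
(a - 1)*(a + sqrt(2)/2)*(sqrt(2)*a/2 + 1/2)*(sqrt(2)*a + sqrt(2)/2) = a^4 - a^3/2 + sqrt(2)*a^3 - sqrt(2)*a^2/2 - sqrt(2)*a/2 - a/4 - 1/4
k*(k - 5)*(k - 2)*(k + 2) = k^4 - 5*k^3 - 4*k^2 + 20*k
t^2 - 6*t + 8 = (t - 4)*(t - 2)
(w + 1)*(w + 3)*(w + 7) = w^3 + 11*w^2 + 31*w + 21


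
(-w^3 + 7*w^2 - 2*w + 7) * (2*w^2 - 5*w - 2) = -2*w^5 + 19*w^4 - 37*w^3 + 10*w^2 - 31*w - 14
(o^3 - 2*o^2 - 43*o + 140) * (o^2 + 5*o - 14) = o^5 + 3*o^4 - 67*o^3 - 47*o^2 + 1302*o - 1960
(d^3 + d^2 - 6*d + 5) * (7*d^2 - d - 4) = 7*d^5 + 6*d^4 - 47*d^3 + 37*d^2 + 19*d - 20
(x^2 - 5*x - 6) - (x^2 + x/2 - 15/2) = 3/2 - 11*x/2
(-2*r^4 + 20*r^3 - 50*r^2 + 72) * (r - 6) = -2*r^5 + 32*r^4 - 170*r^3 + 300*r^2 + 72*r - 432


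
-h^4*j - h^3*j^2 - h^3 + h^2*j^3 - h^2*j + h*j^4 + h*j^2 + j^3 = (-h + j)*(h + j)^2*(h*j + 1)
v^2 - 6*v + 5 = (v - 5)*(v - 1)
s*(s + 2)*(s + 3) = s^3 + 5*s^2 + 6*s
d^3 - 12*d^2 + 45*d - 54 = (d - 6)*(d - 3)^2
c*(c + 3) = c^2 + 3*c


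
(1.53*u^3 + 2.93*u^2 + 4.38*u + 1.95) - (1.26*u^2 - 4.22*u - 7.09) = 1.53*u^3 + 1.67*u^2 + 8.6*u + 9.04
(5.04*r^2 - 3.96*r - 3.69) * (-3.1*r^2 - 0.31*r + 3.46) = -15.624*r^4 + 10.7136*r^3 + 30.105*r^2 - 12.5577*r - 12.7674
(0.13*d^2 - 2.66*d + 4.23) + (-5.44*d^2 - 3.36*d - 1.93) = -5.31*d^2 - 6.02*d + 2.3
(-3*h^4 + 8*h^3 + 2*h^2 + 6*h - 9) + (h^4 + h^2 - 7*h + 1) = -2*h^4 + 8*h^3 + 3*h^2 - h - 8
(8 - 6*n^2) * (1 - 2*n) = 12*n^3 - 6*n^2 - 16*n + 8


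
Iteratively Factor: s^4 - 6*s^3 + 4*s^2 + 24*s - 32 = (s - 4)*(s^3 - 2*s^2 - 4*s + 8) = (s - 4)*(s - 2)*(s^2 - 4) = (s - 4)*(s - 2)*(s + 2)*(s - 2)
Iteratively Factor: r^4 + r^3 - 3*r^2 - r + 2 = (r + 2)*(r^3 - r^2 - r + 1) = (r + 1)*(r + 2)*(r^2 - 2*r + 1) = (r - 1)*(r + 1)*(r + 2)*(r - 1)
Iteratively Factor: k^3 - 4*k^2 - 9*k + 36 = (k + 3)*(k^2 - 7*k + 12) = (k - 3)*(k + 3)*(k - 4)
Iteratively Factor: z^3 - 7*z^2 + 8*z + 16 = (z - 4)*(z^2 - 3*z - 4) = (z - 4)*(z + 1)*(z - 4)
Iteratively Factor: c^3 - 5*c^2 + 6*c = (c - 2)*(c^2 - 3*c) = (c - 3)*(c - 2)*(c)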